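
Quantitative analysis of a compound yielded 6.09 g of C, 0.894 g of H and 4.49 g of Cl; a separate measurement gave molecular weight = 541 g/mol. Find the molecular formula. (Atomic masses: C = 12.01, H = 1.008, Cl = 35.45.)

C: 6.09 g ÷ 12.01 g/mol = 0.5071 mol
H: 0.894 g ÷ 1.008 g/mol = 0.8869 mol
Cl: 4.49 g ÷ 35.45 g/mol = 0.1267 mol
Divide by the smallest (0.1267 mol Cl): C 4.004, H 7.002, Cl 1.000
→ C4H7Cl
Empirical-formula mass = 90.55 g/mol
n = 541 / 90.55 = 5.97 ≈ 6
Molecular formula = (C4H7Cl)×6 = C24H42Cl6

C24H42Cl6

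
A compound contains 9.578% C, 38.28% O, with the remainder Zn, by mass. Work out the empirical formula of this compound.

Assume 100 g: 9.578 g C, 38.28 g O, 52.142 g Zn.
Moles — C: 9.578 / 12.01 = 0.7975 mol; O: 38.28 / 16.00 = 2.393 mol; Zn: 52.142 / 65.38 = 0.7975 mol
Ratios (÷ 0.7975): C 1.000, O 3.000, Zn 1.000
Ratio ≈ 1:3:1, so the empirical formula is CO3Zn

CO3Zn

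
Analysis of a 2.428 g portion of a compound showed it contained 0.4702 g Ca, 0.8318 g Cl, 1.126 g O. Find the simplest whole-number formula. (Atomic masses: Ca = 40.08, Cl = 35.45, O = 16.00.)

Moles — Ca: 0.4702 / 40.08 = 0.01173 mol; Cl: 0.8318 / 35.45 = 0.02346 mol; O: 1.126 / 16.00 = 0.07037 mol
Ratios (÷ 0.01173): Ca 1.000, Cl 2.000, O 5.999
Ratio ≈ 1:2:6, so the empirical formula is CaCl2O6

CaCl2O6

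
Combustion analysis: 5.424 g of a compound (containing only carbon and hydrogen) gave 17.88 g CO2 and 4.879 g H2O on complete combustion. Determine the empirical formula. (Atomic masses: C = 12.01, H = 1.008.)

C3H4

mol C = 17.88 / 44.01 = 0.4063; mass C = 0.4063 × 12.01 = 4.879 g
mol H = 2 × (4.879 / 18.02) = 0.5415; mass H = 0.5415 × 1.008 = 0.5458 g
Smallest is C at 0.4063 mol; normalising gives C 1.000, H 1.333
×3: C 3.00, H 4.00 → C3H4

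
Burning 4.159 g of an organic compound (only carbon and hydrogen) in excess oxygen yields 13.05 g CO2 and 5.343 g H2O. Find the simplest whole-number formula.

CH2

mol C = 13.05 / 44.01 = 0.2965; mass C = 0.2965 × 12.01 = 3.561 g
mol H = 2 × (5.343 / 18.02) = 0.5930; mass H = 0.5930 × 1.008 = 0.5978 g
Divide by the smallest (0.2965 mol C): C 1.000, H 2.000
Ratio ≈ 1:2, so the empirical formula is CH2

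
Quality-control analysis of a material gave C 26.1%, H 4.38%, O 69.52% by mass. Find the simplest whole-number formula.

Assume 100 g: 26.1 g C, 4.38 g H, 69.52 g O.
C: 26.1 g ÷ 12.01 g/mol = 2.173 mol
H: 4.38 g ÷ 1.008 g/mol = 4.345 mol
O: 69.52 g ÷ 16.00 g/mol = 4.345 mol
Divide by the smallest (2.173 mol C): C 1.000, H 1.999, O 1.999
→ CH2O2

CH2O2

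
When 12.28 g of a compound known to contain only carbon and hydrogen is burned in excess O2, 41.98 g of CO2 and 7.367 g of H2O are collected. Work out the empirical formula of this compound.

mol C = 41.98 / 44.01 = 0.9539; mass C = 0.9539 × 12.01 = 11.46 g
mol H = 2 × (7.367 / 18.02) = 0.8176; mass H = 0.8176 × 1.008 = 0.8242 g
Ratios (÷ 0.8176): C 1.167, H 1.000
×6: C 7.00, H 6.00 → C7H6

C7H6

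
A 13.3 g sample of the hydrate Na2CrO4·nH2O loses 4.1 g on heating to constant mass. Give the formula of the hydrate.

Mass of anhydrous Na2CrO4 = 13.3 − 4.1 = 9.2 g
mol H2O = 4.1 / 18.02 = 0.2275
Molar mass of Na2CrO4 = 161.98 g/mol → mol Na2CrO4 = 9.2 / 161.98 = 0.0568
n = 0.2275 / 0.0568 = 4.01 ≈ 4 → Na2CrO4·4H2O

Na2CrO4·4H2O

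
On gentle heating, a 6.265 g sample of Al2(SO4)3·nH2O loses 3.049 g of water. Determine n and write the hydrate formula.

Mass of anhydrous Al2(SO4)3 = 6.265 − 3.049 = 3.216 g
mol H2O = 3.049 / 18.02 = 0.1692
Molar mass of Al2(SO4)3 = 342.17 g/mol → mol Al2(SO4)3 = 3.216 / 342.17 = 0.009399
n = 0.1692 / 0.009399 = 18.00 ≈ 18 → Al2(SO4)3·18H2O

Al2(SO4)3·18H2O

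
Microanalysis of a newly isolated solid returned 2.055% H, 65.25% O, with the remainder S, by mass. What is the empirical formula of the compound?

Assume 100 g: 2.055 g H, 65.25 g O, 32.695 g S.
n(H) = 2.055/1.008 = 2.039, n(O) = 65.25/16.00 = 4.078, n(S) = 32.695/32.07 = 1.019
Smallest is S at 1.019 mol; normalising gives H 2.000, O 4.000, S 1.000
Ratio ≈ 2:4:1, so the empirical formula is H2O4S

H2O4S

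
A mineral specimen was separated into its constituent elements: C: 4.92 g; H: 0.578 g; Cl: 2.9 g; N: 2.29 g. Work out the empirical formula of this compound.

C5H7ClN2

Moles — C: 4.92 / 12.01 = 0.4097 mol; H: 0.578 / 1.008 = 0.5734 mol; Cl: 2.9 / 35.45 = 0.08181 mol; N: 2.29 / 14.01 = 0.1635 mol
Smallest is Cl at 0.08181 mol; normalising gives C 5.008, H 7.009, Cl 1.000, N 1.998
≈ 5:7:1:2 → C5H7ClN2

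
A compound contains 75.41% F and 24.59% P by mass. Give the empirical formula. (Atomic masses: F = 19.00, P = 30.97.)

Assume 100 g: 75.41 g F, 24.59 g P.
F: 75.41 g ÷ 19.00 g/mol = 3.969 mol
P: 24.59 g ÷ 30.97 g/mol = 0.794 mol
Ratios (÷ 0.794): F 4.999, P 1.000
→ F5P

F5P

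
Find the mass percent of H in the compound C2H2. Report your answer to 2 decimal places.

7.74%

Molar mass = 2(12.01) + 2(1.008) = 26.036 g/mol
Mass of H per mole = 2 × 1.008 = 2.016 g
% H = 2.016 / 26.036 × 100 = 7.74%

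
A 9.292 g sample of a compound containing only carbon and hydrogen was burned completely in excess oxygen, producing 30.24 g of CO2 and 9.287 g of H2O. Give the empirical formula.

C2H3

mol C = 30.24 / 44.01 = 0.6871; mass C = 0.6871 × 12.01 = 8.252 g
mol H = 2 × (9.287 / 18.02) = 1.031; mass H = 1.031 × 1.008 = 1.039 g
Smallest is C at 0.6871 mol; normalising gives C 1.000, H 1.500
Multiply by 2: C 2.00, H 3.00 → C2H3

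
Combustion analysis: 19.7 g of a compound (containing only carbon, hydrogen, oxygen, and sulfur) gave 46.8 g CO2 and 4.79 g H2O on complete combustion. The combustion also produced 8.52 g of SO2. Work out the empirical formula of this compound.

C8H4OS

mol C = 46.8 / 44.01 = 1.063; mass C = 1.063 × 12.01 = 12.77 g
mol H = 2 × (4.79 / 18.02) = 0.5316; mass H = 0.5316 × 1.008 = 0.5359 g
mol S = 8.52 / 64.07 = 0.1330; mass S = 4.265 g
mass O = 19.7 − (17.57) = 2.128 g → mol O = 0.1330
Ratios (÷ 0.133): C 7.997, H 3.998, O 1.000, S 1.000
≈ 8:4:1:1 → C8H4OS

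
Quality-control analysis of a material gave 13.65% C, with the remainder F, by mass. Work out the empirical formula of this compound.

Assume 100 g: 13.65 g C, 86.35 g F.
Moles — C: 13.65 / 12.01 = 1.137 mol; F: 86.35 / 19.00 = 4.545 mol
Divide by the smallest (1.137 mol C): C 1.000, F 3.999
Ratio ≈ 1:4, so the empirical formula is CF4

CF4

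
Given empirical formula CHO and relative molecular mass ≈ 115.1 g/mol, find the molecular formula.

Empirical-formula mass = 29.02 g/mol
n = 115.1 / 29.02 = 3.97 ≈ 4
Molecular formula = (CHO)4 = C4H4O4

C4H4O4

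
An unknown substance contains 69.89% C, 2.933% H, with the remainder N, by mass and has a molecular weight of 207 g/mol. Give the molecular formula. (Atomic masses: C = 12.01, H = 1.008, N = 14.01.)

Assume 100 g: 69.89 g C, 2.933 g H, 27.177 g N.
C: 69.89 g ÷ 12.01 g/mol = 5.819 mol
H: 2.933 g ÷ 1.008 g/mol = 2.91 mol
N: 27.177 g ÷ 14.01 g/mol = 1.94 mol
Smallest is N at 1.94 mol; normalising gives C 3.000, H 1.500, N 1.000
Multiply by 2: C 6.00, H 3.00, N 2.00 → C6H3N2
Empirical-formula mass = 103.10 g/mol
n = 207 / 103.10 = 2.01 ≈ 2
Molecular formula = (C6H3N2)×2 = C12H6N4

C12H6N4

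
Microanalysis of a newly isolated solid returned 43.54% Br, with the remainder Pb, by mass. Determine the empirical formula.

Br2Pb

Assume 100 g: 43.54 g Br, 56.46 g Pb.
Br: 43.54 g ÷ 79.90 g/mol = 0.5449 mol
Pb: 56.46 g ÷ 207.2 g/mol = 0.2725 mol
Ratios (÷ 0.2725): Br 2.000, Pb 1.000
Ratio ≈ 2:1, so the empirical formula is Br2Pb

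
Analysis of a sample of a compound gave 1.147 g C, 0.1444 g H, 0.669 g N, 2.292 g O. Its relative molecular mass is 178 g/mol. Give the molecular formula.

C4H6N2O6

n(C) = 1.147/12.01 = 0.0955, n(H) = 0.1444/1.008 = 0.1433, n(N) = 0.669/14.01 = 0.04775, n(O) = 2.292/16.00 = 0.1432
Divide by the smallest (0.04775 mol N): C 2.000, H 3.000, N 1.000, O 3.000
→ C2H3NO3
Empirical-formula mass = 89.05 g/mol
n = 178 / 89.05 = 2.00 ≈ 2
Molecular formula = (C2H3NO3)×2 = C4H6N2O6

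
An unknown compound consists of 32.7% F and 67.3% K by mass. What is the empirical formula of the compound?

FK

Assume 100 g: 32.7 g F, 67.3 g K.
F: 32.7 g ÷ 19.00 g/mol = 1.721 mol
K: 67.3 g ÷ 39.10 g/mol = 1.721 mol
Ratios (÷ 1.721): F 1.000, K 1.000
Ratio ≈ 1:1, so the empirical formula is FK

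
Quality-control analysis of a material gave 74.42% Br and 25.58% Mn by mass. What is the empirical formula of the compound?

Assume 100 g: 74.42 g Br, 25.58 g Mn.
Br: 74.42 g ÷ 79.90 g/mol = 0.9314 mol
Mn: 25.58 g ÷ 54.94 g/mol = 0.4656 mol
Divide by the smallest (0.4656 mol Mn): Br 2.000, Mn 1.000
Ratio ≈ 2:1, so the empirical formula is Br2Mn

Br2Mn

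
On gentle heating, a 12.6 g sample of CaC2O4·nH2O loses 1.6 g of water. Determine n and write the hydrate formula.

CaC2O4·H2O

Mass of anhydrous CaC2O4 = 12.6 − 1.6 = 11 g
mol H2O = 1.6 / 18.02 = 0.08879
Molar mass of CaC2O4 = 128.10 g/mol → mol CaC2O4 = 11 / 128.10 = 0.08587
n = 0.08879 / 0.08587 = 1.03 ≈ 1 → CaC2O4·H2O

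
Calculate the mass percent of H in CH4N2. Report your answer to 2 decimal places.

Molar mass = 1(12.01) + 4(1.008) + 2(14.01) = 44.062 g/mol
Mass of H per mole = 4 × 1.008 = 4.032 g
% H = 4.032 / 44.062 × 100 = 9.15%

9.15%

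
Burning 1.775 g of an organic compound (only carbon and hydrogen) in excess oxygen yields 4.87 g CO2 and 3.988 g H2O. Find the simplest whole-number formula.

CH4

mol C = 4.87 / 44.01 = 0.1107; mass C = 0.1107 × 12.01 = 1.329 g
mol H = 2 × (3.988 / 18.02) = 0.4426; mass H = 0.4426 × 1.008 = 0.4462 g
Ratios (÷ 0.1107): C 1.000, H 4.000
Ratio ≈ 1:4, so the empirical formula is CH4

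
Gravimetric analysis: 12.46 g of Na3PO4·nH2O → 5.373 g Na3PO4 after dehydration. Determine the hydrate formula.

Mass of water lost = 12.46 − 5.373 = 7.087 g → 7.087 / 18.02 = 0.3933 mol H2O
Molar mass of Na3PO4 = 163.94 g/mol → mol Na3PO4 = 5.373 / 163.94 = 0.03277
n = 0.3933 / 0.03277 = 12.00 ≈ 12 → Na3PO4·12H2O

Na3PO4·12H2O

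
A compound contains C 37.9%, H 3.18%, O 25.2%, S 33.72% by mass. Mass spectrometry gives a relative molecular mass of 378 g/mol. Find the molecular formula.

Assume 100 g: 37.9 g C, 3.18 g H, 25.2 g O, 33.72 g S.
Moles — C: 37.9 / 12.01 = 3.156 mol; H: 3.18 / 1.008 = 3.155 mol; O: 25.2 / 16.00 = 1.575 mol; S: 33.72 / 32.07 = 1.051 mol
Divide by the smallest (1.051 mol S): C 3.001, H 3.000, O 1.498, S 1.000
Scaling by 2: C 6.00, H 6.00, O 3.00, S 2.00 → C6H6O3S2
Empirical-formula mass = 190.25 g/mol
n = 378 / 190.25 = 1.99 ≈ 2
Molecular formula = (C6H6O3S2)×2 = C12H12O6S4

C12H12O6S4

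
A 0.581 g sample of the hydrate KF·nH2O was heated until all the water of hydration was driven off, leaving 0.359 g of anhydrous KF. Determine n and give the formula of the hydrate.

Mass of water lost = 0.581 − 0.359 = 0.222 g → 0.222 / 18.02 = 0.01232 mol H2O
Molar mass of KF = 58.10 g/mol → mol KF = 0.359 / 58.10 = 0.006179
n = 0.01232 / 0.006179 = 1.99 ≈ 2 → KF·2H2O

KF·2H2O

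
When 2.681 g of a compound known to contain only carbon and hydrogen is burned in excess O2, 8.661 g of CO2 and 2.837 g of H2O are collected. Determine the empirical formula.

C5H8

mol C = 8.661 / 44.01 = 0.1968; mass C = 0.1968 × 12.01 = 2.364 g
mol H = 2 × (2.837 / 18.02) = 0.3149; mass H = 0.3149 × 1.008 = 0.3174 g
Ratios (÷ 0.1968): C 1.000, H 1.600
×5: C 5.00, H 8.00 → C5H8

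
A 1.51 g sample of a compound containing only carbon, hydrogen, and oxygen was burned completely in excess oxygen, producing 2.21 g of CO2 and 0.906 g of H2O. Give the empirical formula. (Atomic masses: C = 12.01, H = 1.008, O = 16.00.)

mol C = 2.21 / 44.01 = 0.05022; mass C = 0.05022 × 12.01 = 0.6031 g
mol H = 2 × (0.906 / 18.02) = 0.1006; mass H = 0.1006 × 1.008 = 0.1014 g
mass O = 1.51 − (0.7045) = 0.8055 g → mol O = 0.05035
Ratios (÷ 0.05022): C 1.000, H 2.002, O 1.003
→ CH2O

CH2O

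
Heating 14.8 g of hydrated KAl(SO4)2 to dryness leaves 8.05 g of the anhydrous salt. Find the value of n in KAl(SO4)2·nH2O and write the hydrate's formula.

Mass of water lost = 14.8 − 8.05 = 6.75 g → 6.75 / 18.02 = 0.3746 mol H2O
Molar mass of KAl(SO4)2 = 258.22 g/mol → mol KAl(SO4)2 = 8.05 / 258.22 = 0.03117
n = 0.3746 / 0.03117 = 12.02 ≈ 12 → KAl(SO4)2·12H2O

KAl(SO4)2·12H2O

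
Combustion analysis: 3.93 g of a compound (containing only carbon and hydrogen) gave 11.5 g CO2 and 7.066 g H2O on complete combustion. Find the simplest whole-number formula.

CH3

mol C = 11.5 / 44.01 = 0.2613; mass C = 0.2613 × 12.01 = 3.138 g
mol H = 2 × (7.066 / 18.02) = 0.7842; mass H = 0.7842 × 1.008 = 0.7905 g
Divide by the smallest (0.2613 mol C): C 1.000, H 3.001
Ratio ≈ 1:3, so the empirical formula is CH3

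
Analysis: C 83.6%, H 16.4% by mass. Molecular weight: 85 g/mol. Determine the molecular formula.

Assume 100 g: 83.6 g C, 16.4 g H.
C: 83.6 g ÷ 12.01 g/mol = 6.961 mol
H: 16.4 g ÷ 1.008 g/mol = 16.27 mol
Smallest is C at 6.961 mol; normalising gives C 1.000, H 2.337
Scaling by 3: C 3.00, H 7.01 → C3H7
Empirical-formula mass = 43.09 g/mol
n = 85 / 43.09 = 1.97 ≈ 2
Molecular formula = (C3H7)×2 = C6H14

C6H14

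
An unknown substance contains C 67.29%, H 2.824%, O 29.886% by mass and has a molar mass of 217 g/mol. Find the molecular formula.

C12H6O4

Assume 100 g: 67.29 g C, 2.824 g H, 29.886 g O.
n(C) = 67.29/12.01 = 5.603, n(H) = 2.824/1.008 = 2.802, n(O) = 29.886/16.00 = 1.868
Ratios (÷ 1.868): C 3.000, H 1.500, O 1.000
×2: C 6.00, H 3.00, O 2.00 → C6H3O2
Empirical-formula mass = 107.08 g/mol
n = 217 / 107.08 = 2.03 ≈ 2
Molecular formula = (C6H3O2)×2 = C12H6O4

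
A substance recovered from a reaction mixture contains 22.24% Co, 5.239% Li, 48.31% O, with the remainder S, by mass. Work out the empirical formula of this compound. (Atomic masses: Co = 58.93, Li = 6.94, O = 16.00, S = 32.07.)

Assume 100 g: 22.24 g Co, 5.239 g Li, 48.31 g O, 24.211 g S.
Co: 22.24 g ÷ 58.93 g/mol = 0.3774 mol
Li: 5.239 g ÷ 6.94 g/mol = 0.7549 mol
O: 48.31 g ÷ 16.00 g/mol = 3.019 mol
S: 24.211 g ÷ 32.07 g/mol = 0.7549 mol
Ratios (÷ 0.3774): Co 1.000, Li 2.000, O 8.001, S 2.000
Ratio ≈ 1:2:8:2, so the empirical formula is CoLi2O8S2

CoLi2O8S2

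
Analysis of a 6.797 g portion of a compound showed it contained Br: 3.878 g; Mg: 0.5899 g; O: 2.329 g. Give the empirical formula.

Br2MgO6

n(Br) = 3.878/79.90 = 0.04854, n(Mg) = 0.5899/24.31 = 0.02427, n(O) = 2.329/16.00 = 0.1456
Divide by the smallest (0.02427 mol Mg): Br 2.000, Mg 1.000, O 5.999
Ratio ≈ 2:1:6, so the empirical formula is Br2MgO6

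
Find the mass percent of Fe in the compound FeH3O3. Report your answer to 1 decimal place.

52.3%

Molar mass = 1(55.85) + 3(1.008) + 3(16.00) = 106.874 g/mol
Mass of Fe per mole = 1 × 55.85 = 55.850 g
% Fe = 55.850 / 106.874 × 100 = 52.3%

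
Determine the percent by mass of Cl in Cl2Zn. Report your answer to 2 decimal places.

Molar mass = 2(35.45) + 1(65.38) = 136.280 g/mol
Mass of Cl per mole = 2 × 35.45 = 70.900 g
% Cl = 70.900 / 136.280 × 100 = 52.03%

52.03%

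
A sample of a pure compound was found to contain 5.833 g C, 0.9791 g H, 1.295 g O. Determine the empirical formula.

C: 5.833 g ÷ 12.01 g/mol = 0.4857 mol
H: 0.9791 g ÷ 1.008 g/mol = 0.9713 mol
O: 1.295 g ÷ 16.00 g/mol = 0.08094 mol
Divide by the smallest (0.08094 mol O): C 6.001, H 12.001, O 1.000
≈ 6:12:1 → C6H12O

C6H12O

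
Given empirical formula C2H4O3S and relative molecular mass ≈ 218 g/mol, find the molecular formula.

C4H8O6S2

Empirical-formula mass = 108.12 g/mol
n = 218 / 108.12 = 2.02 ≈ 2
Molecular formula = (C2H4O3S)2 = C4H8O6S2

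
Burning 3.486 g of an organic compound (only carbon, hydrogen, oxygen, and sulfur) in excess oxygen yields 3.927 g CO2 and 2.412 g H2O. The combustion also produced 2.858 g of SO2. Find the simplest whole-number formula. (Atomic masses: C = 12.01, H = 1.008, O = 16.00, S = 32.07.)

mol C = 3.927 / 44.01 = 0.08923; mass C = 0.08923 × 12.01 = 1.072 g
mol H = 2 × (2.412 / 18.02) = 0.2677; mass H = 0.2677 × 1.008 = 0.2698 g
mol S = 2.858 / 64.07 = 0.04461; mass S = 1.431 g
mass O = 3.486 − (2.772) = 0.7139 g → mol O = 0.04462
Divide by the smallest (0.04461 mol S): C 2.000, H 6.001, O 1.000, S 1.000
≈ 2:6:1:1 → C2H6OS

C2H6OS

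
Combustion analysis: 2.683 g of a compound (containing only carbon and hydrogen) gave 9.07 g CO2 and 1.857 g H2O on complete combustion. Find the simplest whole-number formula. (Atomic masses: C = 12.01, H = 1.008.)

CH

mol C = 9.07 / 44.01 = 0.2061; mass C = 0.2061 × 12.01 = 2.475 g
mol H = 2 × (1.857 / 18.02) = 0.2061; mass H = 0.2061 × 1.008 = 0.2078 g
Smallest is C at 0.2061 mol; normalising gives C 1.000, H 1.000
≈ 1:1 → CH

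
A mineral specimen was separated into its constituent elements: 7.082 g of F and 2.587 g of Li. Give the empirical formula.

F: 7.082 g ÷ 19.00 g/mol = 0.3727 mol
Li: 2.587 g ÷ 6.94 g/mol = 0.3728 mol
Divide by the smallest (0.3727 mol F): F 1.000, Li 1.000
≈ 1:1 → FLi

FLi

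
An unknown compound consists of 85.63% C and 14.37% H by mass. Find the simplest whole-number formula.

Assume 100 g: 85.63 g C, 14.37 g H.
C: 85.63 g ÷ 12.01 g/mol = 7.13 mol
H: 14.37 g ÷ 1.008 g/mol = 14.26 mol
Ratios (÷ 7.13): C 1.000, H 1.999
→ CH2

CH2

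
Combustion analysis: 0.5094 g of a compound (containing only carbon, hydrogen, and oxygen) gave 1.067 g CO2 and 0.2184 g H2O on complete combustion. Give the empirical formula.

C2H2O

mol C = 1.067 / 44.01 = 0.02424; mass C = 0.02424 × 12.01 = 0.2912 g
mol H = 2 × (0.2184 / 18.02) = 0.02424; mass H = 0.02424 × 1.008 = 0.02443 g
mass O = 0.5094 − (0.3156) = 0.1938 g → mol O = 0.01211
Ratios (÷ 0.01211): C 2.002, H 2.001, O 1.000
≈ 2:2:1 → C2H2O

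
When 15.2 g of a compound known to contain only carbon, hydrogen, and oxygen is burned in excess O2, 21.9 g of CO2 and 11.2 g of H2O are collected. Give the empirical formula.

mol C = 21.9 / 44.01 = 0.4976; mass C = 0.4976 × 12.01 = 5.976 g
mol H = 2 × (11.2 / 18.02) = 1.243; mass H = 1.243 × 1.008 = 1.253 g
mass O = 15.2 − (7.229) = 7.971 g → mol O = 0.4982
Smallest is C at 0.4976 mol; normalising gives C 1.000, H 2.498, O 1.001
×2: C 2.00, H 5.00, O 2.00 → C2H5O2

C2H5O2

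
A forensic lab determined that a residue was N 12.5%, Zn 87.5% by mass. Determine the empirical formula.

Assume 100 g: 12.5 g N, 87.5 g Zn.
Moles — N: 12.5 / 14.01 = 0.8922 mol; Zn: 87.5 / 65.38 = 1.338 mol
Smallest is N at 0.8922 mol; normalising gives N 1.000, Zn 1.500
×2: N 2.00, Zn 3.00 → N2Zn3

N2Zn3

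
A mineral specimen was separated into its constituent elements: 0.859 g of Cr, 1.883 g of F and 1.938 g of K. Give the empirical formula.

Moles — Cr: 0.859 / 52.00 = 0.01652 mol; F: 1.883 / 19.00 = 0.09911 mol; K: 1.938 / 39.10 = 0.04957 mol
Ratios (÷ 0.01652): Cr 1.000, F 5.999, K 3.000
≈ 1:6:3 → CrF6K3

CrF6K3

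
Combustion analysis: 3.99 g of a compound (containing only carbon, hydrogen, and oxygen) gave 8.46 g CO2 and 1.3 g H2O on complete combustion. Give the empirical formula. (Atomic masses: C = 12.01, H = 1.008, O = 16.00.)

mol C = 8.46 / 44.01 = 0.1922; mass C = 0.1922 × 12.01 = 2.309 g
mol H = 2 × (1.3 / 18.02) = 0.1443; mass H = 0.1443 × 1.008 = 0.1454 g
mass O = 3.99 − (2.454) = 1.536 g → mol O = 0.09599
Divide by the smallest (0.09599 mol O): C 2.003, H 1.503, O 1.000
Multiply by 2: C 4.01, H 3.01, O 2.00 → C4H3O2

C4H3O2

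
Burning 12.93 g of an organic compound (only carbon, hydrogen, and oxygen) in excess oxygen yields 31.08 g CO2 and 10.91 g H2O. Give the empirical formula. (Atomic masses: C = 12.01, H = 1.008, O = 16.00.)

mol C = 31.08 / 44.01 = 0.7062; mass C = 0.7062 × 12.01 = 8.481 g
mol H = 2 × (10.91 / 18.02) = 1.211; mass H = 1.211 × 1.008 = 1.221 g
mass O = 12.93 − (9.702) = 3.228 g → mol O = 0.2017
Divide by the smallest (0.2017 mol O): C 3.500, H 6.002, O 1.000
Multiply by 2: C 7.00, H 12.00, O 2.00 → C7H12O2

C7H12O2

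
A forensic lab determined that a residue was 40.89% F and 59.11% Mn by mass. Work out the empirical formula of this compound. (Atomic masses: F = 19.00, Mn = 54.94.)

Assume 100 g: 40.89 g F, 59.11 g Mn.
F: 40.89 g ÷ 19.00 g/mol = 2.152 mol
Mn: 59.11 g ÷ 54.94 g/mol = 1.076 mol
Ratios (÷ 1.076): F 2.000, Mn 1.000
→ F2Mn

F2Mn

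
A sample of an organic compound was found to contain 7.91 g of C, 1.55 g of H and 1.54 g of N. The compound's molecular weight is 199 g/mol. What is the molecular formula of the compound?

C12H28N2

n(C) = 7.91/12.01 = 0.6586, n(H) = 1.55/1.008 = 1.538, n(N) = 1.54/14.01 = 0.1099
Ratios (÷ 0.1099): C 5.992, H 13.989, N 1.000
→ C6H14N
Empirical-formula mass = 100.18 g/mol
n = 199 / 100.18 = 1.99 ≈ 2
Molecular formula = (C6H14N)×2 = C12H28N2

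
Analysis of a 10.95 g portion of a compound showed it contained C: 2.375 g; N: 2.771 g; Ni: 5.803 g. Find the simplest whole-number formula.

C2N2Ni

Moles — C: 2.375 / 12.01 = 0.1978 mol; N: 2.771 / 14.01 = 0.1978 mol; Ni: 5.803 / 58.69 = 0.09888 mol
Divide by the smallest (0.09888 mol Ni): C 2.000, N 2.000, Ni 1.000
≈ 2:2:1 → C2N2Ni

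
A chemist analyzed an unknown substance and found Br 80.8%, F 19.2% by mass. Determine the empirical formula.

Assume 100 g: 80.8 g Br, 19.2 g F.
Moles — Br: 80.8 / 79.90 = 1.011 mol; F: 19.2 / 19.00 = 1.011 mol
Divide by the smallest (1.011 mol F): Br 1.001, F 1.000
Ratio ≈ 1:1, so the empirical formula is BrF

BrF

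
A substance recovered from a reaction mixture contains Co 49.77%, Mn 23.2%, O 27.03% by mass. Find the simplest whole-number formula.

Assume 100 g: 49.77 g Co, 23.2 g Mn, 27.03 g O.
n(Co) = 49.77/58.93 = 0.8446, n(Mn) = 23.2/54.94 = 0.4223, n(O) = 27.03/16.00 = 1.689
Smallest is Mn at 0.4223 mol; normalising gives Co 2.000, Mn 1.000, O 4.001
Ratio ≈ 2:1:4, so the empirical formula is Co2MnO4

Co2MnO4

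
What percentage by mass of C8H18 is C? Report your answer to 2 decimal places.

84.12%

Molar mass = 8(12.01) + 18(1.008) = 114.224 g/mol
Mass of C per mole = 8 × 12.01 = 96.080 g
% C = 96.080 / 114.224 × 100 = 84.12%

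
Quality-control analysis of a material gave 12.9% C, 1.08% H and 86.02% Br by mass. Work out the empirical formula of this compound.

CHBr

Assume 100 g: 12.9 g C, 1.08 g H, 86.02 g Br.
n(C) = 12.9/12.01 = 1.074, n(H) = 1.08/1.008 = 1.071, n(Br) = 86.02/79.90 = 1.077
Ratios (÷ 1.071): C 1.002, H 1.000, Br 1.005
→ CHBr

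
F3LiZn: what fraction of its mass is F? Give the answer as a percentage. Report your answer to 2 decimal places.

Molar mass = 3(19.00) + 1(6.94) + 1(65.38) = 129.320 g/mol
Mass of F per mole = 3 × 19.00 = 57.000 g
% F = 57.000 / 129.320 × 100 = 44.08%

44.08%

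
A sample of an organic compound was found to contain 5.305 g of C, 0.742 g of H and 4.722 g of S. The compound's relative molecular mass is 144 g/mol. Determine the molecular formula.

C6H10S2

C: 5.305 g ÷ 12.01 g/mol = 0.4417 mol
H: 0.742 g ÷ 1.008 g/mol = 0.7361 mol
S: 4.722 g ÷ 32.07 g/mol = 0.1472 mol
Smallest is S at 0.1472 mol; normalising gives C 3.000, H 4.999, S 1.000
≈ 3:5:1 → C3H5S
Empirical-formula mass = 73.14 g/mol
n = 144 / 73.14 = 1.97 ≈ 2
Molecular formula = (C3H5S)×2 = C6H10S2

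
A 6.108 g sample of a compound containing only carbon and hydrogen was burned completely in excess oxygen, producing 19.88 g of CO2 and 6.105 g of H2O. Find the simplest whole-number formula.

C2H3

mol C = 19.88 / 44.01 = 0.4517; mass C = 0.4517 × 12.01 = 5.425 g
mol H = 2 × (6.105 / 18.02) = 0.6776; mass H = 0.6776 × 1.008 = 0.6830 g
Divide by the smallest (0.4517 mol C): C 1.000, H 1.500
Scaling by 2: C 2.00, H 3.00 → C2H3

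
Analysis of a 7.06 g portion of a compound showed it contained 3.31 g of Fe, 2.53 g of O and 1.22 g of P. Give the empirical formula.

Fe3O8P2

Fe: 3.31 g ÷ 55.85 g/mol = 0.05927 mol
O: 2.53 g ÷ 16.00 g/mol = 0.1581 mol
P: 1.22 g ÷ 30.97 g/mol = 0.03939 mol
Smallest is P at 0.03939 mol; normalising gives Fe 1.504, O 4.014, P 1.000
Scaling by 2: Fe 3.01, O 8.03, P 2.00 → Fe3O8P2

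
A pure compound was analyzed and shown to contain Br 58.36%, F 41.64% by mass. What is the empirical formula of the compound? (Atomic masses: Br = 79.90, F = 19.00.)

Assume 100 g: 58.36 g Br, 41.64 g F.
n(Br) = 58.36/79.90 = 0.7304, n(F) = 41.64/19.00 = 2.192
Smallest is Br at 0.7304 mol; normalising gives Br 1.000, F 3.000
≈ 1:3 → BrF3

BrF3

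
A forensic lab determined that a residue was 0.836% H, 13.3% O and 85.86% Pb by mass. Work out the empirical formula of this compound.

Assume 100 g: 0.836 g H, 13.3 g O, 85.86 g Pb.
H: 0.836 g ÷ 1.008 g/mol = 0.8294 mol
O: 13.3 g ÷ 16.00 g/mol = 0.8313 mol
Pb: 85.86 g ÷ 207.2 g/mol = 0.4144 mol
Divide by the smallest (0.4144 mol Pb): H 2.001, O 2.006, Pb 1.000
Ratio ≈ 2:2:1, so the empirical formula is H2O2Pb

H2O2Pb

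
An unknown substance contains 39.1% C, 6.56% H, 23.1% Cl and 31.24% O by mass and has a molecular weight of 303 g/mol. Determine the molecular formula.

C10H20Cl2O6

Assume 100 g: 39.1 g C, 6.56 g H, 23.1 g Cl, 31.24 g O.
C: 39.1 g ÷ 12.01 g/mol = 3.256 mol
H: 6.56 g ÷ 1.008 g/mol = 6.508 mol
Cl: 23.1 g ÷ 35.45 g/mol = 0.6516 mol
O: 31.24 g ÷ 16.00 g/mol = 1.952 mol
Ratios (÷ 0.6516): C 4.996, H 9.987, Cl 1.000, O 2.996
≈ 5:10:1:3 → C5H10ClO3
Empirical-formula mass = 153.58 g/mol
n = 303 / 153.58 = 1.97 ≈ 2
Molecular formula = (C5H10ClO3)×2 = C10H20Cl2O6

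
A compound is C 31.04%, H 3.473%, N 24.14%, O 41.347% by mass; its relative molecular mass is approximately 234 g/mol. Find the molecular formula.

C6H8N4O6

Assume 100 g: 31.04 g C, 3.473 g H, 24.14 g N, 41.347 g O.
Moles — C: 31.04 / 12.01 = 2.585 mol; H: 3.473 / 1.008 = 3.445 mol; N: 24.14 / 14.01 = 1.723 mol; O: 41.347 / 16.00 = 2.584 mol
Ratios (÷ 1.723): C 1.500, H 2.000, N 1.000, O 1.500
Multiply by 2: C 3.00, H 4.00, N 2.00, O 3.00 → C3H4N2O3
Empirical-formula mass = 116.08 g/mol
n = 234 / 116.08 = 2.02 ≈ 2
Molecular formula = (C3H4N2O3)×2 = C6H8N4O6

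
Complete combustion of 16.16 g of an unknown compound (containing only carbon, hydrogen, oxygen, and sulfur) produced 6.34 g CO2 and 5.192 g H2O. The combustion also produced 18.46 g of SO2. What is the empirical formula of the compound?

CH4O2S2

mol C = 6.34 / 44.01 = 0.1441; mass C = 0.1441 × 12.01 = 1.730 g
mol H = 2 × (5.192 / 18.02) = 0.5762; mass H = 0.5762 × 1.008 = 0.5809 g
mol S = 18.46 / 64.07 = 0.2881; mass S = 9.240 g
mass O = 16.16 − (11.55) = 4.609 g → mol O = 0.2881
Divide by the smallest (0.1441 mol C): C 1.000, H 4.000, O 2.000, S 2.000
→ CH4O2S2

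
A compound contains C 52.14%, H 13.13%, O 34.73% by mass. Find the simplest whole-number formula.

C2H6O

Assume 100 g: 52.14 g C, 13.13 g H, 34.73 g O.
C: 52.14 g ÷ 12.01 g/mol = 4.341 mol
H: 13.13 g ÷ 1.008 g/mol = 13.03 mol
O: 34.73 g ÷ 16.00 g/mol = 2.171 mol
Divide by the smallest (2.171 mol O): C 2.000, H 6.001, O 1.000
≈ 2:6:1 → C2H6O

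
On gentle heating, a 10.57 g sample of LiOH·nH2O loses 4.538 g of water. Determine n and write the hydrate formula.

LiOH·H2O

Mass of anhydrous LiOH = 10.57 − 4.538 = 6.032 g
mol H2O = 4.538 / 18.02 = 0.2518
Molar mass of LiOH = 23.95 g/mol → mol LiOH = 6.032 / 23.95 = 0.2519
n = 0.2518 / 0.2519 = 1.00 ≈ 1 → LiOH·H2O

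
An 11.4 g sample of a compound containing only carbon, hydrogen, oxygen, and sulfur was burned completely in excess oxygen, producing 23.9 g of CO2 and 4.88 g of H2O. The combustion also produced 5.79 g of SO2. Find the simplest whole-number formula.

mol C = 23.9 / 44.01 = 0.5431; mass C = 0.5431 × 12.01 = 6.522 g
mol H = 2 × (4.88 / 18.02) = 0.5416; mass H = 0.5416 × 1.008 = 0.5460 g
mol S = 5.79 / 64.07 = 0.09037; mass S = 2.898 g
mass O = 11.4 − (9.966) = 1.434 g → mol O = 0.08961
Smallest is O at 0.08961 mol; normalising gives C 6.060, H 6.044, O 1.000, S 1.008
Ratio ≈ 6:6:1:1, so the empirical formula is C6H6OS

C6H6OS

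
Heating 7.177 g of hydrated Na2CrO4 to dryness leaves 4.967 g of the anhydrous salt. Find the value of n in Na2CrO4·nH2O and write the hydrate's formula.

Na2CrO4·4H2O

Mass of water lost = 7.177 − 4.967 = 2.21 g → 2.21 / 18.02 = 0.1226 mol H2O
Molar mass of Na2CrO4 = 161.98 g/mol → mol Na2CrO4 = 4.967 / 161.98 = 0.03066
n = 0.1226 / 0.03066 = 4.00 ≈ 4 → Na2CrO4·4H2O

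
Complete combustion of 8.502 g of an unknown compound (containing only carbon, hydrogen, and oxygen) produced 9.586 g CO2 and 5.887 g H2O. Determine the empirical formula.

C2H6O3

mol C = 9.586 / 44.01 = 0.2178; mass C = 0.2178 × 12.01 = 2.616 g
mol H = 2 × (5.887 / 18.02) = 0.6534; mass H = 0.6534 × 1.008 = 0.6586 g
mass O = 8.502 − (3.275) = 5.227 g → mol O = 0.3267
Ratios (÷ 0.2178): C 1.000, H 3.000, O 1.500
Multiply by 2: C 2.00, H 6.00, O 3.00 → C2H6O3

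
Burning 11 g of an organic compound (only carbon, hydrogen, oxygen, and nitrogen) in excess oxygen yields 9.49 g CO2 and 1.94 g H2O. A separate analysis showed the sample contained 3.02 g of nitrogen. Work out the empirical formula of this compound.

mol C = 9.49 / 44.01 = 0.2156; mass C = 0.2156 × 12.01 = 2.590 g
mol H = 2 × (1.94 / 18.02) = 0.2153; mass H = 0.2153 × 1.008 = 0.2170 g
mol N = 3.02 / 14.01 = 0.2156
mass O = 11 − (5.827) = 5.173 g → mol O = 0.3233
Smallest is H at 0.2153 mol; normalising gives C 1.001, H 1.000, N 1.001, O 1.502
Multiply by 2: C 2.00, H 2.00, N 2.00, O 3.00 → C2H2N2O3

C2H2N2O3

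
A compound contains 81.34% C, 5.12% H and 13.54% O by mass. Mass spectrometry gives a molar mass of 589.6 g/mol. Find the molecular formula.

C40H30O5

Assume 100 g: 81.34 g C, 5.12 g H, 13.54 g O.
Moles — C: 81.34 / 12.01 = 6.773 mol; H: 5.12 / 1.008 = 5.079 mol; O: 13.54 / 16.00 = 0.8462 mol
Divide by the smallest (0.8462 mol O): C 8.003, H 6.002, O 1.000
≈ 8:6:1 → C8H6O
Empirical-formula mass = 118.13 g/mol
n = 589.6 / 118.13 = 4.99 ≈ 5
Molecular formula = (C8H6O)×5 = C40H30O5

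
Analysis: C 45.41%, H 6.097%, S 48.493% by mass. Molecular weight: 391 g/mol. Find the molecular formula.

Assume 100 g: 45.41 g C, 6.097 g H, 48.493 g S.
Moles — C: 45.41 / 12.01 = 3.781 mol; H: 6.097 / 1.008 = 6.049 mol; S: 48.493 / 32.07 = 1.512 mol
Ratios (÷ 1.512): C 2.501, H 4.000, S 1.000
Scaling by 2: C 5.00, H 8.00, S 2.00 → C5H8S2
Empirical-formula mass = 132.25 g/mol
n = 391 / 132.25 = 2.96 ≈ 3
Molecular formula = (C5H8S2)×3 = C15H24S6

C15H24S6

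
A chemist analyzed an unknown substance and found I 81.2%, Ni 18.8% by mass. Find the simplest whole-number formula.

I2Ni

Assume 100 g: 81.2 g I, 18.8 g Ni.
I: 81.2 g ÷ 126.90 g/mol = 0.6399 mol
Ni: 18.8 g ÷ 58.69 g/mol = 0.3203 mol
Smallest is Ni at 0.3203 mol; normalising gives I 1.998, Ni 1.000
≈ 2:1 → I2Ni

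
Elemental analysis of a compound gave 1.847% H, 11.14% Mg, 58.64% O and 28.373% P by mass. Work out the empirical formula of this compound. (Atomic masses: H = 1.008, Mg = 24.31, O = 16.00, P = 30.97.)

Assume 100 g: 1.847 g H, 11.14 g Mg, 58.64 g O, 28.373 g P.
Moles — H: 1.847 / 1.008 = 1.832 mol; Mg: 11.14 / 24.31 = 0.4582 mol; O: 58.64 / 16.00 = 3.665 mol; P: 28.373 / 30.97 = 0.9161 mol
Smallest is Mg at 0.4582 mol; normalising gives H 3.999, Mg 1.000, O 7.998, P 1.999
→ H4MgO8P2

H4MgO8P2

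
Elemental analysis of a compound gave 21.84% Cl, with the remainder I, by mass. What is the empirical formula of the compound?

Assume 100 g: 21.84 g Cl, 78.16 g I.
Cl: 21.84 g ÷ 35.45 g/mol = 0.6161 mol
I: 78.16 g ÷ 126.90 g/mol = 0.6159 mol
Smallest is I at 0.6159 mol; normalising gives Cl 1.000, I 1.000
Ratio ≈ 1:1, so the empirical formula is ClI

ClI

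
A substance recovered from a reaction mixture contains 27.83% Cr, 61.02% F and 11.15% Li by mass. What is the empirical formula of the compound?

Assume 100 g: 27.83 g Cr, 61.02 g F, 11.15 g Li.
Cr: 27.83 g ÷ 52.00 g/mol = 0.5352 mol
F: 61.02 g ÷ 19.00 g/mol = 3.212 mol
Li: 11.15 g ÷ 6.94 g/mol = 1.607 mol
Ratios (÷ 0.5352): Cr 1.000, F 6.001, Li 3.002
Ratio ≈ 1:6:3, so the empirical formula is CrF6Li3

CrF6Li3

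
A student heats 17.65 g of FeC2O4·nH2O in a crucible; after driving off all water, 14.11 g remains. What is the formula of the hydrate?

Mass of water lost = 17.65 − 14.11 = 3.54 g → 3.54 / 18.02 = 0.1964 mol H2O
Molar mass of FeC2O4 = 143.87 g/mol → mol FeC2O4 = 14.11 / 143.87 = 0.09807
n = 0.1964 / 0.09807 = 2.00 ≈ 2 → FeC2O4·2H2O

FeC2O4·2H2O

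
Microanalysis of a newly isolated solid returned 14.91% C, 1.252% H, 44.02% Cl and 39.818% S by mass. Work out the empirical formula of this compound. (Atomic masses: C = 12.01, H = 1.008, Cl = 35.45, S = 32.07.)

CHClS

Assume 100 g: 14.91 g C, 1.252 g H, 44.02 g Cl, 39.818 g S.
Moles — C: 14.91 / 12.01 = 1.241 mol; H: 1.252 / 1.008 = 1.242 mol; Cl: 44.02 / 35.45 = 1.242 mol; S: 39.818 / 32.07 = 1.242 mol
Smallest is C at 1.241 mol; normalising gives C 1.000, H 1.000, Cl 1.000, S 1.000
≈ 1:1:1:1 → CHClS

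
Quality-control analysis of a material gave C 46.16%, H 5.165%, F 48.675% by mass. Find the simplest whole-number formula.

C3H4F2

Assume 100 g: 46.16 g C, 5.165 g H, 48.675 g F.
n(C) = 46.16/12.01 = 3.843, n(H) = 5.165/1.008 = 5.124, n(F) = 48.675/19.00 = 2.562
Ratios (÷ 2.562): C 1.500, H 2.000, F 1.000
×2: C 3.00, H 4.00, F 2.00 → C3H4F2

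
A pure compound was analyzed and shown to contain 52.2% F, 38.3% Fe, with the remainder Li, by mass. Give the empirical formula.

Assume 100 g: 52.2 g F, 38.3 g Fe, 9.5 g Li.
F: 52.2 g ÷ 19.00 g/mol = 2.747 mol
Fe: 38.3 g ÷ 55.85 g/mol = 0.6858 mol
Li: 9.5 g ÷ 6.94 g/mol = 1.369 mol
Ratios (÷ 0.6858): F 4.006, Fe 1.000, Li 1.996
≈ 4:1:2 → F4FeLi2

F4FeLi2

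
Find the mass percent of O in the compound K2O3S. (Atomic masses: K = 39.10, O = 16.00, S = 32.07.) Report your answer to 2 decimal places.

30.33%

Molar mass = 2(39.10) + 3(16.00) + 1(32.07) = 158.270 g/mol
Mass of O per mole = 3 × 16.00 = 48.000 g
% O = 48.000 / 158.270 × 100 = 30.33%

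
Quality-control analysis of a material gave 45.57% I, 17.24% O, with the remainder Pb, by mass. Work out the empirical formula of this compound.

Assume 100 g: 45.57 g I, 17.24 g O, 37.19 g Pb.
I: 45.57 g ÷ 126.90 g/mol = 0.3591 mol
O: 17.24 g ÷ 16.00 g/mol = 1.077 mol
Pb: 37.19 g ÷ 207.2 g/mol = 0.1795 mol
Divide by the smallest (0.1795 mol Pb): I 2.001, O 6.003, Pb 1.000
Ratio ≈ 2:6:1, so the empirical formula is I2O6Pb

I2O6Pb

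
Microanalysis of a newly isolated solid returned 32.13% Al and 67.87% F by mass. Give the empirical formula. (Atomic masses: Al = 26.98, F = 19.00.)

Assume 100 g: 32.13 g Al, 67.87 g F.
n(Al) = 32.13/26.98 = 1.191, n(F) = 67.87/19.00 = 3.572
Ratios (÷ 1.191): Al 1.000, F 3.000
→ AlF3

AlF3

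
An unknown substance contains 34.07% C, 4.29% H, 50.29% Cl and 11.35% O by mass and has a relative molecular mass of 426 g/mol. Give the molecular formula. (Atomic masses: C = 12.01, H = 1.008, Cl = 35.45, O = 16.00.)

Assume 100 g: 34.07 g C, 4.29 g H, 50.29 g Cl, 11.35 g O.
Moles — C: 34.07 / 12.01 = 2.837 mol; H: 4.29 / 1.008 = 4.256 mol; Cl: 50.29 / 35.45 = 1.419 mol; O: 11.35 / 16.00 = 0.7094 mol
Divide by the smallest (0.7094 mol O): C 3.999, H 6.000, Cl 2.000, O 1.000
≈ 4:6:2:1 → C4H6Cl2O
Empirical-formula mass = 140.99 g/mol
n = 426 / 140.99 = 3.02 ≈ 3
Molecular formula = (C4H6Cl2O)×3 = C12H18Cl6O3

C12H18Cl6O3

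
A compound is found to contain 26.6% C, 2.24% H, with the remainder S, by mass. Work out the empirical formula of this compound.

Assume 100 g: 26.6 g C, 2.24 g H, 71.16 g S.
C: 26.6 g ÷ 12.01 g/mol = 2.215 mol
H: 2.24 g ÷ 1.008 g/mol = 2.222 mol
S: 71.16 g ÷ 32.07 g/mol = 2.219 mol
Smallest is C at 2.215 mol; normalising gives C 1.000, H 1.003, S 1.002
→ CHS

CHS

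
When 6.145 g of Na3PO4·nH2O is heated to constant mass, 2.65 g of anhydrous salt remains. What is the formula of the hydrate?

Mass of water lost = 6.145 − 2.65 = 3.495 g → 3.495 / 18.02 = 0.194 mol H2O
Molar mass of Na3PO4 = 163.94 g/mol → mol Na3PO4 = 2.65 / 163.94 = 0.01616
n = 0.194 / 0.01616 = 12.00 ≈ 12 → Na3PO4·12H2O

Na3PO4·12H2O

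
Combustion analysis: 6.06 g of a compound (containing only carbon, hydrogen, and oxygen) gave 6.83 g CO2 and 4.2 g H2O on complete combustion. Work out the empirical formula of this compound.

mol C = 6.83 / 44.01 = 0.1552; mass C = 0.1552 × 12.01 = 1.864 g
mol H = 2 × (4.2 / 18.02) = 0.4661; mass H = 0.4661 × 1.008 = 0.4699 g
mass O = 6.06 − (2.334) = 3.726 g → mol O = 0.2329
Smallest is C at 0.1552 mol; normalising gives C 1.000, H 3.004, O 1.501
×2: C 2.00, H 6.01, O 3.00 → C2H6O3

C2H6O3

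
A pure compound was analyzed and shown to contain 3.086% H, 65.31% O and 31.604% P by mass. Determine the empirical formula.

H3O4P

Assume 100 g: 3.086 g H, 65.31 g O, 31.604 g P.
n(H) = 3.086/1.008 = 3.062, n(O) = 65.31/16.00 = 4.082, n(P) = 31.604/30.97 = 1.02
Smallest is P at 1.02 mol; normalising gives H 3.000, O 4.000, P 1.000
Ratio ≈ 3:4:1, so the empirical formula is H3O4P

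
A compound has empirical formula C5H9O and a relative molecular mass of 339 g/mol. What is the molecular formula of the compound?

C20H36O4

Empirical-formula mass = 85.12 g/mol
n = 339 / 85.12 = 3.98 ≈ 4
Molecular formula = (C5H9O)4 = C20H36O4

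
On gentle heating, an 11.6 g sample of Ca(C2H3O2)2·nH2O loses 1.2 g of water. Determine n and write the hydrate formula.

Mass of anhydrous Ca(C2H3O2)2 = 11.6 − 1.2 = 10.4 g
mol H2O = 1.2 / 18.02 = 0.06659
Molar mass of Ca(C2H3O2)2 = 158.17 g/mol → mol Ca(C2H3O2)2 = 10.4 / 158.17 = 0.06575
n = 0.06659 / 0.06575 = 1.01 ≈ 1 → Ca(C2H3O2)2·H2O

Ca(C2H3O2)2·H2O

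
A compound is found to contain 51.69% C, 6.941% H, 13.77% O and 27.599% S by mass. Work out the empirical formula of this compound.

C5H8OS

Assume 100 g: 51.69 g C, 6.941 g H, 13.77 g O, 27.599 g S.
n(C) = 51.69/12.01 = 4.304, n(H) = 6.941/1.008 = 6.886, n(O) = 13.77/16.00 = 0.8606, n(S) = 27.599/32.07 = 0.8606
Smallest is S at 0.8606 mol; normalising gives C 5.001, H 8.001, O 1.000, S 1.000
→ C5H8OS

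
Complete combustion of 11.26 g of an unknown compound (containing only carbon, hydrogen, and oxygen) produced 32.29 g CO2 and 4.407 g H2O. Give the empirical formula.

C6H4O

mol C = 32.29 / 44.01 = 0.7337; mass C = 0.7337 × 12.01 = 8.812 g
mol H = 2 × (4.407 / 18.02) = 0.4891; mass H = 0.4891 × 1.008 = 0.4930 g
mass O = 11.26 − (9.305) = 1.955 g → mol O = 0.1222
Ratios (÷ 0.1222): C 6.004, H 4.003, O 1.000
≈ 6:4:1 → C6H4O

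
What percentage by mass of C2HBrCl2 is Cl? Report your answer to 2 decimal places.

40.32%

Molar mass = 2(12.01) + 1(1.008) + 1(79.90) + 2(35.45) = 175.828 g/mol
Mass of Cl per mole = 2 × 35.45 = 70.900 g
% Cl = 70.900 / 175.828 × 100 = 40.32%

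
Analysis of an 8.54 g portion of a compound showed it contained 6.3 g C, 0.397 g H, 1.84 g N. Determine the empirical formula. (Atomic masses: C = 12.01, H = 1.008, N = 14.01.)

C: 6.3 g ÷ 12.01 g/mol = 0.5246 mol
H: 0.397 g ÷ 1.008 g/mol = 0.3938 mol
N: 1.84 g ÷ 14.01 g/mol = 0.1313 mol
Ratios (÷ 0.1313): C 3.994, H 2.999, N 1.000
→ C4H3N

C4H3N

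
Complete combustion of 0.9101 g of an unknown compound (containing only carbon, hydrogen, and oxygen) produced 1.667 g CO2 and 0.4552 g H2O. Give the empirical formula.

C3H4O2

mol C = 1.667 / 44.01 = 0.03788; mass C = 0.03788 × 12.01 = 0.4549 g
mol H = 2 × (0.4552 / 18.02) = 0.05052; mass H = 0.05052 × 1.008 = 0.05093 g
mass O = 0.9101 − (0.5058) = 0.4043 g → mol O = 0.02527
Smallest is O at 0.02527 mol; normalising gives C 1.499, H 2.000, O 1.000
Multiply by 2: C 3.00, H 4.00, O 2.00 → C3H4O2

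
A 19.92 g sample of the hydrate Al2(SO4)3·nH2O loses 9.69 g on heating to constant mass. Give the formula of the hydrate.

Mass of anhydrous Al2(SO4)3 = 19.92 − 9.69 = 10.23 g
mol H2O = 9.69 / 18.02 = 0.5377
Molar mass of Al2(SO4)3 = 342.17 g/mol → mol Al2(SO4)3 = 10.23 / 342.17 = 0.0299
n = 0.5377 / 0.0299 = 17.99 ≈ 18 → Al2(SO4)3·18H2O

Al2(SO4)3·18H2O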